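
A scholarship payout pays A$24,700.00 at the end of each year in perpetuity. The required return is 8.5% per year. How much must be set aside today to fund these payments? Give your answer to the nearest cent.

Periodic rate r = 0.085 per year.
Level perpetuity: PV = PMT / r = 24,700 / (0.085) = A$290,588.24.

A$290,588.24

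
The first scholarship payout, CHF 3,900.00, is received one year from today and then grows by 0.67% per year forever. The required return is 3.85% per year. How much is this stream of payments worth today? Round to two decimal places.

Periodic rate r = 0.0385 per year.
Growing perpetuity (Gordon): PV = PMT₁ / (r − g) = 3,900 / (r − 0.0067) = CHF 122,641.51.

CHF 122,641.51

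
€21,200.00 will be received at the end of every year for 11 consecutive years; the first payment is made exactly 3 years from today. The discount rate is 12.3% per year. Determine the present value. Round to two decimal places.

€98,519.44

Ordinary annuity of 11 payments, first payment at period 3.
Periodic rate r = 0.123 per year.
The ordinary-annuity PV formula values the stream one period before the first payment (period 2); discount that back 2 periods:
PV₀ = 21,200 × [1 − (1+r)^−11] / r × (1+r)^−2 = €98,519.44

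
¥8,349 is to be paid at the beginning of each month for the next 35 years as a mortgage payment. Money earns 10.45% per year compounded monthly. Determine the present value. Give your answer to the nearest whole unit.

¥941,740

This is an annuity due: 420 payments of ¥8,349 at the beginning of each month.
Periodic rate r = 0.1045/12 per month; n is counted in months.
PV = PMT × [(1 − (1+r)^−n)/r] × (1+r) = 8,349 × [1 − (1+r)^−420] / r × (1+r) = ¥941,740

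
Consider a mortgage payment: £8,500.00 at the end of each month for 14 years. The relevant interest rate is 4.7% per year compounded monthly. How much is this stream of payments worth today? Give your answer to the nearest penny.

This is an ordinary annuity: 168 payments of £8,500.00 at the end of each month.
Periodic rate r = 0.047/12 per month; n is counted in months.
PV = PMT × [(1 − (1+r)^−n)/r] = 8,500 × [1 − (1+r)^−168] / r = £1,044,844.38

£1,044,844.38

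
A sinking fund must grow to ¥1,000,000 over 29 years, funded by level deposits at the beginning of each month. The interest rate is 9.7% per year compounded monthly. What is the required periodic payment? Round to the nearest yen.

Level annuity due; solve FV = PMT × [((1+r)^n − 1)/r] × (1+r) for PMT.
Periodic rate r = 0.097/12 per month; n is counted in months.
With n = 348: PMT = 1,000,000 / ([((1+r)^n − 1)/r] × (1+r)) = ¥518

¥518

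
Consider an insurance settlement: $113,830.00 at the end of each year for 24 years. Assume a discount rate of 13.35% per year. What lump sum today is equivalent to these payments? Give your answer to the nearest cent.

This is an ordinary annuity: 24 payments of $113,830.00 at the end of each year.
Periodic rate r = 0.1335 per year.
PV = PMT × [(1 − (1+r)^−n)/r] = 113,830 × [1 − (1+r)^−24] / r = $810,522.63

$810,522.63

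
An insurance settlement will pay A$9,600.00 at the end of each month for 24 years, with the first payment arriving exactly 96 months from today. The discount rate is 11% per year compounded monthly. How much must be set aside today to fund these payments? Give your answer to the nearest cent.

A$408,345.13

Ordinary annuity of 288 payments, first payment at period 96.
Periodic rate r = 0.11/12 per month; n is counted in months.
The ordinary-annuity PV formula values the stream one period before the first payment (period 95); discount that back 95 periods:
PV₀ = 9,600 × [1 − (1+r)^−288] / r × (1+r)^−95 = A$408,345.13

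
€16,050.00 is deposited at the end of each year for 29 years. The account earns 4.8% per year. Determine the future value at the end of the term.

€967,924.87

This is an ordinary annuity: 29 deposits of €16,050.00 at the end of each year.
Periodic rate r = 0.048 per year.
FV = PMT × [((1+r)^n − 1)/r] = 16,050 × [(1+r)^29 − 1] / r = €967,924.87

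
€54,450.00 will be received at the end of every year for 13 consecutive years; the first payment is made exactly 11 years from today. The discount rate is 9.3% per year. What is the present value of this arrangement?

€164,882.72

Ordinary annuity of 13 payments, first payment at period 11.
Periodic rate r = 0.093 per year.
The ordinary-annuity PV formula values the stream one period before the first payment (period 10); discount that back 10 periods:
PV₀ = 54,450 × [1 − (1+r)^−13] / r × (1+r)^−10 = €164,882.72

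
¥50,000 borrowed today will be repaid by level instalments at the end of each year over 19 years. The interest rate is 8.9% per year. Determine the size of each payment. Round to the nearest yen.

Level ordinary annuity; solve PV = PMT × [(1 − (1+r)^−n)/r] for PMT.
Periodic rate r = 0.089 per year.
With n = 19: PMT = 50,000 / ([(1 − (1+r)^−n)/r]) = ¥5,548

¥5,548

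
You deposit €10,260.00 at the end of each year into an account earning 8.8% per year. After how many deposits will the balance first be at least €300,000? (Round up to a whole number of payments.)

Periodic rate r = 0.088 per year.
Ordinary annuity FV: 300,000 = 10,260 × [((1+r)^n − 1)/r].
(1+r)^n = 1 + 300,000 × r / 10,260, so n = ln(1 + 300,000·r/10,260) / ln(1+r) = 15.10.
Round up to a whole number of payments: n = 16.

16 payments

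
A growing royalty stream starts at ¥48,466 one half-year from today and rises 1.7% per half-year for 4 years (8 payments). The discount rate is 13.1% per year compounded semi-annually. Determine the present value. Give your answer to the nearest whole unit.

Periodic rate r = 0.131/2 per half-year; n is counted in half-years.
Growing ordinary annuity: PV = PMT₁ × [1 − ((1+g)/(1+r))^n] / (r − g) = 48,466 × [1 − ((1+0.017)/(1+r))^8] / (r − 0.017) = ¥310,908.

¥310,908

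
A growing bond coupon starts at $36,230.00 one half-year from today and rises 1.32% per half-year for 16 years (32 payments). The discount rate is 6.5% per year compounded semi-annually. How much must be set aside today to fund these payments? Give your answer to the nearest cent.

Periodic rate r = 0.065/2 per half-year; n is counted in half-years.
Growing ordinary annuity: PV = PMT₁ × [1 − ((1+g)/(1+r))^n] / (r − g) = 36,230 × [1 − ((1+0.0132)/(1+r))^32] / (r − 0.0132) = $850,900.75.

$850,900.75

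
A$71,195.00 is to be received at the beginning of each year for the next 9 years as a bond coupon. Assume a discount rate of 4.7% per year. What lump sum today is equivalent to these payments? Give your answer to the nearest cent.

This is an annuity due: 9 payments of A$71,195.00 at the beginning of each year.
Periodic rate r = 0.047 per year.
PV = PMT × [(1 − (1+r)^−n)/r] × (1+r) = 71,195 × [1 − (1+r)^−9] / r × (1+r) = A$536,975.72

A$536,975.72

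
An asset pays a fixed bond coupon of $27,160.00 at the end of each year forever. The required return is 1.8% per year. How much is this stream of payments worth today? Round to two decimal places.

Periodic rate r = 0.018 per year.
Level perpetuity: PV = PMT / r = 27,160 / (0.018) = $1,508,888.89.

$1,508,888.89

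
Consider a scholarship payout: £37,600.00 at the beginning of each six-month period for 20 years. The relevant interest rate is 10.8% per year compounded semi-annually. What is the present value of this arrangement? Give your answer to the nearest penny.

£644,357.70

This is an annuity due: 40 payments of £37,600.00 at the beginning of each six-month period.
Periodic rate r = 0.108/2 per half-year; n is counted in half-years.
PV = PMT × [(1 − (1+r)^−n)/r] × (1+r) = 37,600 × [1 − (1+r)^−40] / r × (1+r) = £644,357.70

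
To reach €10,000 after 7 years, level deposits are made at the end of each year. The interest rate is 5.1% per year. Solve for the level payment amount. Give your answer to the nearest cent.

Level ordinary annuity; solve FV = PMT × [((1+r)^n − 1)/r] for PMT.
Periodic rate r = 0.051 per year.
With n = 7: PMT = 10,000 / ([((1+r)^n − 1)/r]) = €1,224.47

€1,224.47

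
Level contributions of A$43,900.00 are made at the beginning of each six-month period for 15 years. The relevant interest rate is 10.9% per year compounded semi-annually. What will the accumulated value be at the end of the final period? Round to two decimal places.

This is an annuity due: 30 deposits of A$43,900.00 at the beginning of each six-month period.
Periodic rate r = 0.109/2 per half-year; n is counted in half-years.
FV = PMT × [((1+r)^n − 1)/r] × (1+r) = 43,900 × [(1+r)^30 − 1] / r × (1+r) = A$3,324,207.91

A$3,324,207.91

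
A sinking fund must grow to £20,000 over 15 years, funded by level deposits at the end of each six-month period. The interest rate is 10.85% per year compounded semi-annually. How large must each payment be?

Level ordinary annuity; solve FV = PMT × [((1+r)^n − 1)/r] for PMT.
Periodic rate r = 0.1085/2 per half-year; n is counted in half-years.
With n = 30: PMT = 20,000 / ([((1+r)^n − 1)/r]) = £279.73

£279.73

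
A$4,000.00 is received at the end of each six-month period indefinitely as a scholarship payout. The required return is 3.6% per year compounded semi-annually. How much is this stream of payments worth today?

A$222,222.22

Periodic rate r = 0.036/2 per half-year.
Level perpetuity: PV = PMT / r = 4,000 / (0.036/2) = A$222,222.22.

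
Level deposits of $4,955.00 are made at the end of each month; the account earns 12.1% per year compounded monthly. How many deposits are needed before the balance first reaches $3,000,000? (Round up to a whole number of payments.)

196 payments

Periodic rate r = 0.121/12 per month; n is counted in months.
Ordinary annuity FV: 3,000,000 = 4,955 × [((1+r)^n − 1)/r].
(1+r)^n = 1 + 3,000,000 × r / 4,955, so n = ln(1 + 3,000,000·r/4,955) / ln(1+r) = 195.44.
Round up to a whole number of payments: n = 196.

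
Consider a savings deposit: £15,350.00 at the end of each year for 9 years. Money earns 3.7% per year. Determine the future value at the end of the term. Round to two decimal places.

£160,463.07

This is an ordinary annuity: 9 deposits of £15,350.00 at the end of each year.
Periodic rate r = 0.037 per year.
FV = PMT × [((1+r)^n − 1)/r] = 15,350 × [(1+r)^9 − 1] / r = £160,463.07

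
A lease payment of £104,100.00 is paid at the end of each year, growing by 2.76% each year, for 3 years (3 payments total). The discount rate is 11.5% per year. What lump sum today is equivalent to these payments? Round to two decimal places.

Periodic rate r = 0.115 per year.
Growing ordinary annuity: PV = PMT₁ × [1 − ((1+g)/(1+r))^n] / (r − g) = 104,100 × [1 − ((1+0.0276)/(1+r))^3] / (r − 0.0276) = £258,708.33.

£258,708.33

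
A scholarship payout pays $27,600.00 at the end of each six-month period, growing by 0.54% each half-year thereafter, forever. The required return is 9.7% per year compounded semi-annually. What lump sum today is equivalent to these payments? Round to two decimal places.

Periodic rate r = 0.097/2 per half-year.
Growing perpetuity (Gordon): PV = PMT₁ / (r − g) = 27,600 / (r − 0.0054) = $640,371.23.

$640,371.23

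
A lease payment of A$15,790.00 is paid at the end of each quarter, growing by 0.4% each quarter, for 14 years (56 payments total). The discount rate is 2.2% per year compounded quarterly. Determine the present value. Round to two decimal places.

A$844,276.21

Periodic rate r = 0.022/4 per quarter; n is counted in quarters.
Growing ordinary annuity: PV = PMT₁ × [1 − ((1+g)/(1+r))^n] / (r − g) = 15,790 × [1 − ((1+0.004)/(1+r))^56] / (r − 0.004) = A$844,276.21.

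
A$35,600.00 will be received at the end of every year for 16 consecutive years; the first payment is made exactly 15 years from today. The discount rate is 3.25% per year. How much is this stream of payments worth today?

A$280,384.14

Ordinary annuity of 16 payments, first payment at period 15.
Periodic rate r = 0.0325 per year.
The ordinary-annuity PV formula values the stream one period before the first payment (period 14); discount that back 14 periods:
PV₀ = 35,600 × [1 − (1+r)^−16] / r × (1+r)^−14 = A$280,384.14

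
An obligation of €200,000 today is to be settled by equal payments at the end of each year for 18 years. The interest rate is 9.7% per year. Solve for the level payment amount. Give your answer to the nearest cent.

€23,918.76

Level ordinary annuity; solve PV = PMT × [(1 − (1+r)^−n)/r] for PMT.
Periodic rate r = 0.097 per year.
With n = 18: PMT = 200,000 / ([(1 − (1+r)^−n)/r]) = €23,918.76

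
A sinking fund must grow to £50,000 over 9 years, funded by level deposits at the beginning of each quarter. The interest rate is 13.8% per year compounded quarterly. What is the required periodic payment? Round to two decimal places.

Level annuity due; solve FV = PMT × [((1+r)^n − 1)/r] × (1+r) for PMT.
Periodic rate r = 0.138/4 per quarter; n is counted in quarters.
With n = 36: PMT = 50,000 / ([((1+r)^n − 1)/r] × (1+r)) = £697.46

£697.46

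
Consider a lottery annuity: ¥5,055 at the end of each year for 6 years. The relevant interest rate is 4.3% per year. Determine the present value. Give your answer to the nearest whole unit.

¥26,242

This is an ordinary annuity: 6 payments of ¥5,055 at the end of each year.
Periodic rate r = 0.043 per year.
PV = PMT × [(1 − (1+r)^−n)/r] = 5,055 × [1 − (1+r)^−6] / r = ¥26,242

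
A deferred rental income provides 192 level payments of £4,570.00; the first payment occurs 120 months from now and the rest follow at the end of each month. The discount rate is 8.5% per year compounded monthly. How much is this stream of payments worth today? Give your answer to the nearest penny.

Ordinary annuity of 192 payments, first payment at period 120.
Periodic rate r = 0.085/12 per month; n is counted in months.
The ordinary-annuity PV formula values the stream one period before the first payment (period 119); discount that back 119 periods:
PV₀ = 4,570 × [1 − (1+r)^−192] / r × (1+r)^−119 = £206,709.64

£206,709.64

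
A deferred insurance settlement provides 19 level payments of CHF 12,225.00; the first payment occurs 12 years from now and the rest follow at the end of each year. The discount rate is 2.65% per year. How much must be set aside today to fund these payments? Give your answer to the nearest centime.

Ordinary annuity of 19 payments, first payment at period 12.
Periodic rate r = 0.0265 per year.
The ordinary-annuity PV formula values the stream one period before the first payment (period 11); discount that back 11 periods:
PV₀ = 12,225 × [1 − (1+r)^−19] / r × (1+r)^−11 = CHF 135,491.38

CHF 135,491.38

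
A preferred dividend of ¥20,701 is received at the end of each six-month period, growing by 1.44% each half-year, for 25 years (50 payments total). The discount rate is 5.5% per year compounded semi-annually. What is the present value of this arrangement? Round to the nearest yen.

Periodic rate r = 0.055/2 per half-year; n is counted in half-years.
Growing ordinary annuity: PV = PMT₁ × [1 − ((1+g)/(1+r))^n] / (r − g) = 20,701 × [1 − ((1+0.0144)/(1+r))^50] / (r − 0.0144) = ¥748,292.

¥748,292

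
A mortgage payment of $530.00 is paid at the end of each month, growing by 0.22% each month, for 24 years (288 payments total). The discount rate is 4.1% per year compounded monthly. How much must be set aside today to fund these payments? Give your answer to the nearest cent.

$128,464.24

Periodic rate r = 0.041/12 per month; n is counted in months.
Growing ordinary annuity: PV = PMT₁ × [1 − ((1+g)/(1+r))^n] / (r − g) = 530 × [1 − ((1+0.0022)/(1+r))^288] / (r − 0.0022) = $128,464.24.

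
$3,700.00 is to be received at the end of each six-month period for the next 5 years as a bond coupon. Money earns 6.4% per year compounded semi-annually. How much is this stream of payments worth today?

$31,242.04

This is an ordinary annuity: 10 payments of $3,700.00 at the end of each six-month period.
Periodic rate r = 0.064/2 per half-year; n is counted in half-years.
PV = PMT × [(1 − (1+r)^−n)/r] = 3,700 × [1 − (1+r)^−10] / r = $31,242.04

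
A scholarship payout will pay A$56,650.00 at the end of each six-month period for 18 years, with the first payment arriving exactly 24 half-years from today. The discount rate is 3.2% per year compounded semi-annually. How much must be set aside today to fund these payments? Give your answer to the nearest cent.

A$1,069,798.53

Ordinary annuity of 36 payments, first payment at period 24.
Periodic rate r = 0.032/2 per half-year; n is counted in half-years.
The ordinary-annuity PV formula values the stream one period before the first payment (period 23); discount that back 23 periods:
PV₀ = 56,650 × [1 − (1+r)^−36] / r × (1+r)^−23 = A$1,069,798.53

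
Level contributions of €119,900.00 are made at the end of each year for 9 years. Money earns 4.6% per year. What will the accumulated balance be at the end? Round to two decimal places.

€1,300,506.16

This is an ordinary annuity: 9 deposits of €119,900.00 at the end of each year.
Periodic rate r = 0.046 per year.
FV = PMT × [((1+r)^n − 1)/r] = 119,900 × [(1+r)^9 − 1] / r = €1,300,506.16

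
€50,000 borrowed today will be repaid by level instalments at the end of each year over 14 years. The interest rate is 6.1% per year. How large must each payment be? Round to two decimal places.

Level ordinary annuity; solve PV = PMT × [(1 − (1+r)^−n)/r] for PMT.
Periodic rate r = 0.061 per year.
With n = 14: PMT = 50,000 / ([(1 − (1+r)^−n)/r]) = €5,412.60

€5,412.60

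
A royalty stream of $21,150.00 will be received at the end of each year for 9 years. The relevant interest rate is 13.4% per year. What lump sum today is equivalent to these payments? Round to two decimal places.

$106,939.30

This is an ordinary annuity: 9 payments of $21,150.00 at the end of each year.
Periodic rate r = 0.134 per year.
PV = PMT × [(1 − (1+r)^−n)/r] = 21,150 × [1 − (1+r)^−9] / r = $106,939.30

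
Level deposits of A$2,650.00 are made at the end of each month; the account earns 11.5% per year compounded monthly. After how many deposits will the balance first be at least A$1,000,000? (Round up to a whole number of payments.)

161 payments

Periodic rate r = 0.115/12 per month; n is counted in months.
Ordinary annuity FV: 1,000,000 = 2,650 × [((1+r)^n − 1)/r].
(1+r)^n = 1 + 1,000,000 × r / 2,650, so n = ln(1 + 1,000,000·r/2,650) / ln(1+r) = 160.37.
Round up to a whole number of payments: n = 161.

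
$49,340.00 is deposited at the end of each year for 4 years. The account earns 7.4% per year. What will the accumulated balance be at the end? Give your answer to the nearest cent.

$220,367.70

This is an ordinary annuity: 4 deposits of $49,340.00 at the end of each year.
Periodic rate r = 0.074 per year.
FV = PMT × [((1+r)^n − 1)/r] = 49,340 × [(1+r)^4 − 1] / r = $220,367.70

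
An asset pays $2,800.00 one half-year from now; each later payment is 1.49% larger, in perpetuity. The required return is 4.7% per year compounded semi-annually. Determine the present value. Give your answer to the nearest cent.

$325,581.40

Periodic rate r = 0.047/2 per half-year.
Growing perpetuity (Gordon): PV = PMT₁ / (r − g) = 2,800 / (r − 0.0149) = $325,581.40.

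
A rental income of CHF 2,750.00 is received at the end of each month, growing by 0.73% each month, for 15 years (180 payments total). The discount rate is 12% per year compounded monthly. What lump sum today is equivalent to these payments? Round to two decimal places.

Periodic rate r = 0.12/12 per month; n is counted in months.
Growing ordinary annuity: PV = PMT₁ × [1 − ((1+g)/(1+r))^n] / (r − g) = 2,750 × [1 − ((1+0.0073)/(1+r))^180] / (r − 0.0073) = CHF 389,430.00.

CHF 389,430.00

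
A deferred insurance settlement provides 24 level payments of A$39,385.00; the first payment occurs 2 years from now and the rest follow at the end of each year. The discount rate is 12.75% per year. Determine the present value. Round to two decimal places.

A$258,592.45

Ordinary annuity of 24 payments, first payment at period 2.
Periodic rate r = 0.1275 per year.
The ordinary-annuity PV formula values the stream one period before the first payment (period 1); discount that back 1 periods:
PV₀ = 39,385 × [1 − (1+r)^−24] / r × (1+r)^−1 = A$258,592.45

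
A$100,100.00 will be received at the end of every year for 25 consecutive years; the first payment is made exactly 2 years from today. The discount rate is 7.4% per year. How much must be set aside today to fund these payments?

Ordinary annuity of 25 payments, first payment at period 2.
Periodic rate r = 0.074 per year.
The ordinary-annuity PV formula values the stream one period before the first payment (period 1); discount that back 1 periods:
PV₀ = 100,100 × [1 − (1+r)^−25] / r × (1+r)^−1 = A$1,048,106.51

A$1,048,106.51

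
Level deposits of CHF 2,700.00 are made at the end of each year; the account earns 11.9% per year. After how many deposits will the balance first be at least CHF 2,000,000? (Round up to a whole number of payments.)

Periodic rate r = 0.119 per year.
Ordinary annuity FV: 2,000,000 = 2,700 × [((1+r)^n − 1)/r].
(1+r)^n = 1 + 2,000,000 × r / 2,700, so n = ln(1 + 2,000,000·r/2,700) / ln(1+r) = 39.94.
Round up to a whole number of payments: n = 40.

40 payments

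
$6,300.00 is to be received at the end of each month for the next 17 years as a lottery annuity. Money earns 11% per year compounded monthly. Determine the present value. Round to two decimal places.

This is an ordinary annuity: 204 payments of $6,300.00 at the end of each month.
Periodic rate r = 0.11/12 per month; n is counted in months.
PV = PMT × [(1 − (1+r)^−n)/r] = 6,300 × [1 − (1+r)^−204] / r = $580,441.53

$580,441.53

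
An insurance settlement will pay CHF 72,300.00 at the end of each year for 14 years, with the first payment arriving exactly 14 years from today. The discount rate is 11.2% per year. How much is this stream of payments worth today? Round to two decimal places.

Ordinary annuity of 14 payments, first payment at period 14.
Periodic rate r = 0.112 per year.
The ordinary-annuity PV formula values the stream one period before the first payment (period 13); discount that back 13 periods:
PV₀ = 72,300 × [1 − (1+r)^−14] / r × (1+r)^−13 = CHF 125,653.61

CHF 125,653.61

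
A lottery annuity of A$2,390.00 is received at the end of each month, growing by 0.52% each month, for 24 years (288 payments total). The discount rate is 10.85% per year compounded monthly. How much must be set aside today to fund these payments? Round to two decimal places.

A$414,743.54

Periodic rate r = 0.1085/12 per month; n is counted in months.
Growing ordinary annuity: PV = PMT₁ × [1 − ((1+g)/(1+r))^n] / (r − g) = 2,390 × [1 − ((1+0.0052)/(1+r))^288] / (r − 0.0052) = A$414,743.54.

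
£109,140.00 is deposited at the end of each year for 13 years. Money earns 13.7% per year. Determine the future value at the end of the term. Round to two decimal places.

£3,431,498.29

This is an ordinary annuity: 13 deposits of £109,140.00 at the end of each year.
Periodic rate r = 0.137 per year.
FV = PMT × [((1+r)^n − 1)/r] = 109,140 × [(1+r)^13 − 1] / r = £3,431,498.29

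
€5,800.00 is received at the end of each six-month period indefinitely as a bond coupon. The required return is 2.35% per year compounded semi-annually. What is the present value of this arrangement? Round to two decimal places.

Periodic rate r = 0.0235/2 per half-year.
Level perpetuity: PV = PMT / r = 5,800 / (0.0235/2) = €493,617.02.

€493,617.02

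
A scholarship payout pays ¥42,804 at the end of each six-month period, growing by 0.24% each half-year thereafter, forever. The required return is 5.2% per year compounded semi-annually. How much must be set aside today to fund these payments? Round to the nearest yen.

¥1,813,729

Periodic rate r = 0.052/2 per half-year.
Growing perpetuity (Gordon): PV = PMT₁ / (r − g) = 42,804 / (r − 0.0024) = ¥1,813,729.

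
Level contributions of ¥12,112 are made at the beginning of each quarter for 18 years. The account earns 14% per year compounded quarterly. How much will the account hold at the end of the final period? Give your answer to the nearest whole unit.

¥3,905,597

This is an annuity due: 72 deposits of ¥12,112 at the beginning of each quarter.
Periodic rate r = 0.14/4 per quarter; n is counted in quarters.
FV = PMT × [((1+r)^n − 1)/r] × (1+r) = 12,112 × [(1+r)^72 − 1] / r × (1+r) = ¥3,905,597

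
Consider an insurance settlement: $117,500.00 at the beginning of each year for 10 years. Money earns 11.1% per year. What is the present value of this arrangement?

This is an annuity due: 10 payments of $117,500.00 at the beginning of each year.
Periodic rate r = 0.111 per year.
PV = PMT × [(1 − (1+r)^−n)/r] × (1+r) = 117,500 × [1 − (1+r)^−10] / r × (1+r) = $765,582.00

$765,582.00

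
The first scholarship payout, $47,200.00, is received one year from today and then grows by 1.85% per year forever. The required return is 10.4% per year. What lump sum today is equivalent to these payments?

Periodic rate r = 0.104 per year.
Growing perpetuity (Gordon): PV = PMT₁ / (r − g) = 47,200 / (r − 0.0185) = $552,046.78.

$552,046.78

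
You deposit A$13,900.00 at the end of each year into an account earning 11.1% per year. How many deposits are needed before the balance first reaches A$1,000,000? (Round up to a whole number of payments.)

21 payments

Periodic rate r = 0.111 per year.
Ordinary annuity FV: 1,000,000 = 13,900 × [((1+r)^n − 1)/r].
(1+r)^n = 1 + 1,000,000 × r / 13,900, so n = ln(1 + 1,000,000·r/13,900) / ln(1+r) = 20.86.
Round up to a whole number of payments: n = 21.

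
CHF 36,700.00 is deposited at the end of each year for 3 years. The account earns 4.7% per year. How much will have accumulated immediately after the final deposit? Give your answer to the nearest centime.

This is an ordinary annuity: 3 deposits of CHF 36,700.00 at the end of each year.
Periodic rate r = 0.047 per year.
FV = PMT × [((1+r)^n − 1)/r] = 36,700 × [(1+r)^3 − 1] / r = CHF 115,355.77

CHF 115,355.77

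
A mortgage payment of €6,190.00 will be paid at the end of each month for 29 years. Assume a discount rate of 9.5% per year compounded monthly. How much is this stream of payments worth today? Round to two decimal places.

€731,616.71

This is an ordinary annuity: 348 payments of €6,190.00 at the end of each month.
Periodic rate r = 0.095/12 per month; n is counted in months.
PV = PMT × [(1 − (1+r)^−n)/r] = 6,190 × [1 − (1+r)^−348] / r = €731,616.71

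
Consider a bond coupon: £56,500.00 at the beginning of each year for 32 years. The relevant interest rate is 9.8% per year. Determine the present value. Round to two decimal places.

This is an annuity due: 32 payments of £56,500.00 at the beginning of each year.
Periodic rate r = 0.098 per year.
PV = PMT × [(1 − (1+r)^−n)/r] × (1+r) = 56,500 × [1 − (1+r)^−32] / r × (1+r) = £601,250.91

£601,250.91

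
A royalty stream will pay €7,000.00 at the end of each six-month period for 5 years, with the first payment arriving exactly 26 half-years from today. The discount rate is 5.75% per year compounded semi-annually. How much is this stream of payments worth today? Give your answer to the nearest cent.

Ordinary annuity of 10 payments, first payment at period 26.
Periodic rate r = 0.0575/2 per half-year; n is counted in half-years.
The ordinary-annuity PV formula values the stream one period before the first payment (period 25); discount that back 25 periods:
PV₀ = 7,000 × [1 − (1+r)^−10] / r × (1+r)^−25 = €29,585.98

€29,585.98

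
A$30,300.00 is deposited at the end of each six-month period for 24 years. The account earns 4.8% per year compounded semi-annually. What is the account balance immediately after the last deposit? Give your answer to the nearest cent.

A$2,678,707.54

This is an ordinary annuity: 48 deposits of A$30,300.00 at the end of each six-month period.
Periodic rate r = 0.048/2 per half-year; n is counted in half-years.
FV = PMT × [((1+r)^n − 1)/r] = 30,300 × [(1+r)^48 − 1] / r = A$2,678,707.54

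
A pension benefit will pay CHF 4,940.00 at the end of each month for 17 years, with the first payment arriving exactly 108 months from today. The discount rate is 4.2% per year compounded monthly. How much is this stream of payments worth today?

Ordinary annuity of 204 payments, first payment at period 108.
Periodic rate r = 0.042/12 per month; n is counted in months.
The ordinary-annuity PV formula values the stream one period before the first payment (period 107); discount that back 107 periods:
PV₀ = 4,940 × [1 − (1+r)^−204] / r × (1+r)^−107 = CHF 495,017.70

CHF 495,017.70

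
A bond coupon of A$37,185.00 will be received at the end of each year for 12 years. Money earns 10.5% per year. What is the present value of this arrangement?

A$247,278.92

This is an ordinary annuity: 12 payments of A$37,185.00 at the end of each year.
Periodic rate r = 0.105 per year.
PV = PMT × [(1 − (1+r)^−n)/r] = 37,185 × [1 − (1+r)^−12] / r = A$247,278.92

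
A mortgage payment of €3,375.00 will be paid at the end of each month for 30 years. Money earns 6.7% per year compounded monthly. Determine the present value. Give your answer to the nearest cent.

This is an ordinary annuity: 360 payments of €3,375.00 at the end of each month.
Periodic rate r = 0.067/12 per month; n is counted in months.
PV = PMT × [(1 − (1+r)^−n)/r] = 3,375 × [1 − (1+r)^−360] / r = €523,030.40

€523,030.40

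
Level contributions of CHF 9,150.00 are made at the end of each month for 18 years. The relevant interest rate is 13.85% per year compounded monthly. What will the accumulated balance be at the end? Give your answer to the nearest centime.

This is an ordinary annuity: 216 deposits of CHF 9,150.00 at the end of each month.
Periodic rate r = 0.1385/12 per month; n is counted in months.
FV = PMT × [((1+r)^n − 1)/r] = 9,150 × [(1+r)^216 − 1] / r = CHF 8,661,932.43

CHF 8,661,932.43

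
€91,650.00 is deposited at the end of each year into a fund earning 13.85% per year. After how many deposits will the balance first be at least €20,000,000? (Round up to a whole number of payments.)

27 payments

Periodic rate r = 0.1385 per year.
Ordinary annuity FV: 20,000,000 = 91,650 × [((1+r)^n − 1)/r].
(1+r)^n = 1 + 20,000,000 × r / 91,650, so n = ln(1 + 20,000,000·r/91,650) / ln(1+r) = 26.53.
Round up to a whole number of payments: n = 27.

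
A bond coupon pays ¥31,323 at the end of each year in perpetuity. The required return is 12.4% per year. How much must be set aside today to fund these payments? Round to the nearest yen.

¥252,605

Periodic rate r = 0.124 per year.
Level perpetuity: PV = PMT / r = 31,323 / (0.124) = ¥252,605.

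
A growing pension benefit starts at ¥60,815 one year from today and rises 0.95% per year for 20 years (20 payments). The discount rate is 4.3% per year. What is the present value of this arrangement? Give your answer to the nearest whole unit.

¥870,429

Periodic rate r = 0.043 per year.
Growing ordinary annuity: PV = PMT₁ × [1 − ((1+g)/(1+r))^n] / (r − g) = 60,815 × [1 − ((1+0.0095)/(1+r))^20] / (r − 0.0095) = ¥870,429.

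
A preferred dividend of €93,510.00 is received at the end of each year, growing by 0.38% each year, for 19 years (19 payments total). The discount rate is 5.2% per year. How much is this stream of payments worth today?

Periodic rate r = 0.052 per year.
Growing ordinary annuity: PV = PMT₁ × [1 − ((1+g)/(1+r))^n] / (r − g) = 93,510 × [1 − ((1+0.0038)/(1+r))^19] / (r − 0.0038) = €1,144,232.95.

€1,144,232.95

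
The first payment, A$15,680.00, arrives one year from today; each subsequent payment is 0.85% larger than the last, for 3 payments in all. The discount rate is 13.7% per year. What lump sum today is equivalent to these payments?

Periodic rate r = 0.137 per year.
Growing ordinary annuity: PV = PMT₁ × [1 − ((1+g)/(1+r))^n] / (r − g) = 15,680 × [1 − ((1+0.0085)/(1+r))^3] / (r − 0.0085) = A$36,872.45.

A$36,872.45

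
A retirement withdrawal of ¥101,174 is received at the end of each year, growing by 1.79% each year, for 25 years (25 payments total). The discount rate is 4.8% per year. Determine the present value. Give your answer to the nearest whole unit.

Periodic rate r = 0.048 per year.
Growing ordinary annuity: PV = PMT₁ × [1 − ((1+g)/(1+r))^n] / (r − g) = 101,174 × [1 − ((1+0.0179)/(1+r))^25] / (r − 0.0179) = ¥1,739,086.

¥1,739,086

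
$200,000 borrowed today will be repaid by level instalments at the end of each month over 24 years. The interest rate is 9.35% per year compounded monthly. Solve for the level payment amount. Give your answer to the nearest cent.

$1,744.98

Level ordinary annuity; solve PV = PMT × [(1 − (1+r)^−n)/r] for PMT.
Periodic rate r = 0.0935/12 per month; n is counted in months.
With n = 288: PMT = 200,000 / ([(1 − (1+r)^−n)/r]) = $1,744.98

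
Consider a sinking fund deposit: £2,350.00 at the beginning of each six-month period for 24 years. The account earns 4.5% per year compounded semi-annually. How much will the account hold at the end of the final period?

This is an annuity due: 48 deposits of £2,350.00 at the beginning of each six-month period.
Periodic rate r = 0.045/2 per half-year; n is counted in half-years.
FV = PMT × [((1+r)^n − 1)/r] × (1+r) = 2,350 × [(1+r)^48 − 1] / r × (1+r) = £203,938.90

£203,938.90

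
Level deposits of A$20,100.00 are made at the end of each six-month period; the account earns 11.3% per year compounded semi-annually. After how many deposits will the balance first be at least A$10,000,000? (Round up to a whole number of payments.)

62 payments

Periodic rate r = 0.113/2 per half-year; n is counted in half-years.
Ordinary annuity FV: 10,000,000 = 20,100 × [((1+r)^n − 1)/r].
(1+r)^n = 1 + 10,000,000 × r / 20,100, so n = ln(1 + 10,000,000·r/20,100) / ln(1+r) = 61.33.
Round up to a whole number of payments: n = 62.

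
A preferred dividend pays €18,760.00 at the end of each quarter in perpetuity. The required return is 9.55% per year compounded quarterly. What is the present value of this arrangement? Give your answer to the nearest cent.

€785,759.16

Periodic rate r = 0.0955/4 per quarter.
Level perpetuity: PV = PMT / r = 18,760 / (0.0955/4) = €785,759.16.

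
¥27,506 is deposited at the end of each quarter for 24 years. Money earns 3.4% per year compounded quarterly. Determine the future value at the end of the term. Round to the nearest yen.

This is an ordinary annuity: 96 deposits of ¥27,506 at the end of each quarter.
Periodic rate r = 0.034/4 per quarter; n is counted in quarters.
FV = PMT × [((1+r)^n − 1)/r] = 27,506 × [(1+r)^96 − 1] / r = ¥4,056,814

¥4,056,814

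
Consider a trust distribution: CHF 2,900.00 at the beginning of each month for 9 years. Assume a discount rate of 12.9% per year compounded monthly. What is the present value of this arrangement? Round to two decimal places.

CHF 186,744.67

This is an annuity due: 108 payments of CHF 2,900.00 at the beginning of each month.
Periodic rate r = 0.129/12 per month; n is counted in months.
PV = PMT × [(1 − (1+r)^−n)/r] × (1+r) = 2,900 × [1 − (1+r)^−108] / r × (1+r) = CHF 186,744.67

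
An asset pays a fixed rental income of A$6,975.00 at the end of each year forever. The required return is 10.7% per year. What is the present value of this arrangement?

Periodic rate r = 0.107 per year.
Level perpetuity: PV = PMT / r = 6,975 / (0.107) = A$65,186.92.

A$65,186.92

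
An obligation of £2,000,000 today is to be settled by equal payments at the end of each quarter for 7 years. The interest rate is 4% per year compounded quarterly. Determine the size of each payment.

£82,248.87

Level ordinary annuity; solve PV = PMT × [(1 − (1+r)^−n)/r] for PMT.
Periodic rate r = 0.04/4 per quarter; n is counted in quarters.
With n = 28: PMT = 2,000,000 / ([(1 − (1+r)^−n)/r]) = £82,248.87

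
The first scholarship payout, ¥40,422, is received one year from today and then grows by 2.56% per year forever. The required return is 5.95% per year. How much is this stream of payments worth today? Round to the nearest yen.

¥1,192,389

Periodic rate r = 0.0595 per year.
Growing perpetuity (Gordon): PV = PMT₁ / (r − g) = 40,422 / (r − 0.0256) = ¥1,192,389.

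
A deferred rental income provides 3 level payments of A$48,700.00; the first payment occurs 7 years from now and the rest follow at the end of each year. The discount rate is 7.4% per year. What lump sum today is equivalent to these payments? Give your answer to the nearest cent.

Ordinary annuity of 3 payments, first payment at period 7.
Periodic rate r = 0.074 per year.
The ordinary-annuity PV formula values the stream one period before the first payment (period 6); discount that back 6 periods:
PV₀ = 48,700 × [1 − (1+r)^−3] / r × (1+r)^−6 = A$82,671.05

A$82,671.05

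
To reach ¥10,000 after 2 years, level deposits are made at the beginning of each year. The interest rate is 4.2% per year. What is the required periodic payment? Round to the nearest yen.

¥4,700

Level annuity due; solve FV = PMT × [((1+r)^n − 1)/r] × (1+r) for PMT.
Periodic rate r = 0.042 per year.
With n = 2: PMT = 10,000 / ([((1+r)^n − 1)/r] × (1+r)) = ¥4,700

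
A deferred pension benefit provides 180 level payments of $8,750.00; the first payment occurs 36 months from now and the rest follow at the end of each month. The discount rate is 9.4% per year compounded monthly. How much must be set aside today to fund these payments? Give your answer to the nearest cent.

$641,390.19

Ordinary annuity of 180 payments, first payment at period 36.
Periodic rate r = 0.094/12 per month; n is counted in months.
The ordinary-annuity PV formula values the stream one period before the first payment (period 35); discount that back 35 periods:
PV₀ = 8,750 × [1 − (1+r)^−180] / r × (1+r)^−35 = $641,390.19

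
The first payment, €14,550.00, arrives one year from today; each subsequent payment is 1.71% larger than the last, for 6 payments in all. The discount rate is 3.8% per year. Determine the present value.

Periodic rate r = 0.038 per year.
Growing ordinary annuity: PV = PMT₁ × [1 − ((1+g)/(1+r))^n] / (r − g) = 14,550 × [1 − ((1+0.0171)/(1+r))^6] / (r − 0.0171) = €79,982.44.

€79,982.44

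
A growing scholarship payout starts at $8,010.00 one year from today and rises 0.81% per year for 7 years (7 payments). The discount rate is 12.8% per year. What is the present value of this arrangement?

$36,384.57

Periodic rate r = 0.128 per year.
Growing ordinary annuity: PV = PMT₁ × [1 − ((1+g)/(1+r))^n] / (r − g) = 8,010 × [1 − ((1+0.0081)/(1+r))^7] / (r − 0.0081) = $36,384.57.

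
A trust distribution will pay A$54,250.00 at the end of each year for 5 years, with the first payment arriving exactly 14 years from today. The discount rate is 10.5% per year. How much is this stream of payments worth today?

A$55,448.97

Ordinary annuity of 5 payments, first payment at period 14.
Periodic rate r = 0.105 per year.
The ordinary-annuity PV formula values the stream one period before the first payment (period 13); discount that back 13 periods:
PV₀ = 54,250 × [1 − (1+r)^−5] / r × (1+r)^−13 = A$55,448.97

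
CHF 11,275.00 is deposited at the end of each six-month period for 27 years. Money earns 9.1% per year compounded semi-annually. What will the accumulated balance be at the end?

This is an ordinary annuity: 54 deposits of CHF 11,275.00 at the end of each six-month period.
Periodic rate r = 0.091/2 per half-year; n is counted in half-years.
FV = PMT × [((1+r)^n − 1)/r] = 11,275 × [(1+r)^54 − 1] / r = CHF 2,491,267.98

CHF 2,491,267.98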